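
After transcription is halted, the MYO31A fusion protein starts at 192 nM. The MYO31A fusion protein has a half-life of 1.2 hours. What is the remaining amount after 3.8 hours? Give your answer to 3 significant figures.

Number of half-lives: n = 3.8/1.2 ≈ 3.1667.
Remaining = 192 × (1/2)^3.1667 = 192 × 0.11136 ≈ 21.382 nM.

21.4 nM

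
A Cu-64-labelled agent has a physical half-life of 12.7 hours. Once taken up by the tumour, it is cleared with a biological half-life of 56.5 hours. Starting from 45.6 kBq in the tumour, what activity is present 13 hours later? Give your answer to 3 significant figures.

19.1 kBq

1/t_eff = 1/t_phys + 1/t_biol = 1/12.7 + 1/56.5 = 0.096439 per hour.
t_eff = 12.7 × 56.5 / (12.7 + 56.5) ≈ 10.369 hours.
Remaining = 45.6 × (1/2)^(13/10.369) = 45.6 × (1/2)^1.2537 ≈ 19.123 kBq.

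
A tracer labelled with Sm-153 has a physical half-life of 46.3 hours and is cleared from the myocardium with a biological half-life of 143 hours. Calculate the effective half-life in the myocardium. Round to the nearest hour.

35 hours

1/t_eff = 1/t_phys + 1/t_biol = 1/46.3 + 1/143 = 0.028591 per hour.
t_eff = 46.3 × 143 / (46.3 + 143) ≈ 34.976 hours.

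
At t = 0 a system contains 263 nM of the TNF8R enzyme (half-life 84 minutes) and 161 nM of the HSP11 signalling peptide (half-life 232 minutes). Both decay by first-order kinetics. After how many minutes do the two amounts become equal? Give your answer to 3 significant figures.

93.2 minutes

Set 263·(1/2)^(t/84) = 161·(1/2)^(t/232).
Taking log₂: log₂(263/161) = t·(1/84 − 1/232).
log₂(1.6335) = 0.708; 1/84 − 1/232 = 0.0075944.
t = 0.708 / 0.0075944 ≈ 93.227 minutes.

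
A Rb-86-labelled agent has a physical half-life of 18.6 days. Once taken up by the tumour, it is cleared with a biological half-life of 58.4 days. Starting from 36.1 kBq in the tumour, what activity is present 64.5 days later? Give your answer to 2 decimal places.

1.52 kBq

1/t_eff = 1/t_phys + 1/t_biol = 1/18.6 + 1/58.4 = 0.070887 per day.
t_eff = 18.6 × 58.4 / (18.6 + 58.4) ≈ 14.107 days.
Remaining = 36.1 × (1/2)^(64.5/14.107) = 36.1 × (1/2)^4.5722 ≈ 1.5175 kBq.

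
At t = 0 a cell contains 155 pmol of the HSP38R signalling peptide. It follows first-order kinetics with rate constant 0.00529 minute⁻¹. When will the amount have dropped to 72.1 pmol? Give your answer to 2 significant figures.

t½ = ln 2 / k = 0.69315 / 0.00529 ≈ 131.03 minutes.
Fraction remaining = 72.1/155 ≈ 0.46516.
n = log₂(155/72.1) = ln(2.1498)/ln 2 ≈ 1.1042 half-lives.
t = n × t½ = 1.1042 × 131.03 ≈ 144.68 minutes.

140 minutes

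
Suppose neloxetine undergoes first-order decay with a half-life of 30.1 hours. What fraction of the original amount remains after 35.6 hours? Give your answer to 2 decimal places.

n = 35.6/30.1 ≈ 1.1827 half-lives.
Fraction remaining = (1/2)^1.1827 ≈ 0.44052.

0.44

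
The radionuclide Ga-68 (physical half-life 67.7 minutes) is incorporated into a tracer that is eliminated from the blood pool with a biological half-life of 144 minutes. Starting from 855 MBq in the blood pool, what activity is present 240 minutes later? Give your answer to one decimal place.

1/t_eff = 1/t_phys + 1/t_biol = 1/67.7 + 1/144 = 0.021715 per minute.
t_eff = 67.7 × 144 / (67.7 + 144) ≈ 46.05 minutes.
Remaining = 855 × (1/2)^(240/46.05) = 855 × (1/2)^5.2117 ≈ 23.072 MBq.

23.1 MBq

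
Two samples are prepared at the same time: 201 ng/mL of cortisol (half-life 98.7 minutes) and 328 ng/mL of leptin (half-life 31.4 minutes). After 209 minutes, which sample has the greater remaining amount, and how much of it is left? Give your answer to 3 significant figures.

cortisol, 46.3 ng/mL

cortisol: 201 × (1/2)^2.1175 ≈ 46.319 ng/mL.
leptin: 328 × (1/2)^6.6561 ≈ 3.2524 ng/mL.
Cortisol has more remaining, at ≈ 46.319 ng/mL.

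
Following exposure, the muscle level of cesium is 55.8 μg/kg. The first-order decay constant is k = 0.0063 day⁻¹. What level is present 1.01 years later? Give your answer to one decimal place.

t½ = ln 2 / k = 0.69315 / 0.0063 ≈ 110.02 days.
Convert the elapsed time: 1.01 years = 368.65 days.
Number of half-lives: n = 368.65/110.02 ≈ 3.3507.
Remaining = 55.8 × (1/2)^3.3507 = 55.8 × 0.098029 ≈ 5.47 μg/kg.

5.5 μg/kg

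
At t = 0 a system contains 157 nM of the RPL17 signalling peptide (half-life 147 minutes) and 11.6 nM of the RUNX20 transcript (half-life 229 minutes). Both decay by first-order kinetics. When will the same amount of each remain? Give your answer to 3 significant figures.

Set 157·(1/2)^(t/147) = 11.6·(1/2)^(t/229).
Taking log₂: log₂(157/11.6) = t·(1/147 − 1/229).
log₂(13.534) = 3.7586; 1/147 − 1/229 = 0.0024359.
t = 3.7586 / 0.0024359 ≈ 1543 minutes.

1540 minutes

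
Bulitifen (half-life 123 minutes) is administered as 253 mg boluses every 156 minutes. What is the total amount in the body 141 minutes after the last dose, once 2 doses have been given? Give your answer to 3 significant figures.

The 2 doses were given 297, 141 minutes ago.
Total = 253·(1/2)^(297/123) + 253·(1/2)^(141/123)
      = 47.451 + 114.3 ≈ 161.75 mg.

162 mg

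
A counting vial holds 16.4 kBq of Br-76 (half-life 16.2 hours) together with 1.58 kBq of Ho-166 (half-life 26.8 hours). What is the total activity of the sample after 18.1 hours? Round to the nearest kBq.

Br-76: 16.4 × (1/2)^(18.1/16.2) = 16.4 × (1/2)^1.1173 ≈ 7.5598 kBq.
Ho-166: 1.58 × (1/2)^(18.1/26.8) = 1.58 × (1/2)^0.67537 ≈ 0.98935 kBq.
Total = 7.5598 + 0.98935 ≈ 8.5491 kBq.

9 kBq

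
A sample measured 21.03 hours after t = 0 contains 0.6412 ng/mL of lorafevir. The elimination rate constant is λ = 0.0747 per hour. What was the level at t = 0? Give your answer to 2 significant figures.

3.1 ng/mL

t½ = ln 2 / λ = 0.69315 / 0.0747 ≈ 9.2791 hours.
Number of half-lives elapsed: n = 21.03/9.2791 ≈ 2.2664.
A₀ = A × 2^n = 0.6412 × 2^2.2664 = 0.6412 × 4.8112 ≈ 3.0849 ng/mL.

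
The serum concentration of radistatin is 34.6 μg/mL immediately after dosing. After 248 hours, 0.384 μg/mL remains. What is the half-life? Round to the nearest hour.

38 hours

A/A₀ = 0.384/34.6 ≈ 0.011098.
n = log₂(90.104) ≈ 6.4935 half-lives elapsed in 248 hours.
t½ = 248/6.4935 ≈ 38.192 hours.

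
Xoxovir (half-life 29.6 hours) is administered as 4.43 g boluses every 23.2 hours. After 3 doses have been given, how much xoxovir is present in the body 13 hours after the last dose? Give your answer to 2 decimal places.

The 3 doses were given 59.4, 36.2, 13 hours ago.
Total = 4.43·(1/2)^(59.4/29.6) + 4.43·(1/2)^(36.2/29.6) + 4.43·(1/2)^(13/29.6)
      = 1.1023 + 1.8978 + 3.2673 ≈ 6.2675 g.

6.27 g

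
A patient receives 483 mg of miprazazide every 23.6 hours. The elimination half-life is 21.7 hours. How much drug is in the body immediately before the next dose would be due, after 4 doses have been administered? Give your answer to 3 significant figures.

408 mg

The 4 doses were given 94.4, 70.8, 47.2, 23.6 hours ago.
Total = 483·(1/2)^(94.4/21.7) + 483·(1/2)^(70.8/21.7) + 483·(1/2)^(47.2/21.7) + 483·(1/2)^(23.6/21.7)
      = 23.681 + 50.325 + 106.95 + 227.28 ≈ 408.23 mg.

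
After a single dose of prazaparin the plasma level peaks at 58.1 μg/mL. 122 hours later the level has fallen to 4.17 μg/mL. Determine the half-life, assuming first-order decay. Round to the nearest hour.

A/A₀ = 4.17/58.1 ≈ 0.071773.
n = log₂(13.933) ≈ 3.8004 half-lives elapsed in 122 hours.
t½ = 122/3.8004 ≈ 32.102 hours.

32 hours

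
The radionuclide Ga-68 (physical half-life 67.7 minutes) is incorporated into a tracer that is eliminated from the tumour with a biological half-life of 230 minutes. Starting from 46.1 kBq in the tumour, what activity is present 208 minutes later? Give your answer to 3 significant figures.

2.93 kBq

1/t_eff = 1/t_phys + 1/t_biol = 1/67.7 + 1/230 = 0.019119 per minute.
t_eff = 67.7 × 230 / (67.7 + 230) ≈ 52.304 minutes.
Remaining = 46.1 × (1/2)^(208/52.304) = 46.1 × (1/2)^3.9767 ≈ 2.9281 kBq.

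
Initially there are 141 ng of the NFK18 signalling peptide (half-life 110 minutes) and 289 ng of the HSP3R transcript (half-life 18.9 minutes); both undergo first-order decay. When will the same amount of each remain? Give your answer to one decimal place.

Set 141·(1/2)^(t/110) = 289·(1/2)^(t/18.9).
Taking log₂: log₂(141/289) = t·(1/110 − 1/18.9).
log₂(0.48789) = -1.0354; 1/110 − 1/18.9 = -0.043819.
t = -1.0354 / -0.043819 ≈ 23.628 minutes.

23.6 minutes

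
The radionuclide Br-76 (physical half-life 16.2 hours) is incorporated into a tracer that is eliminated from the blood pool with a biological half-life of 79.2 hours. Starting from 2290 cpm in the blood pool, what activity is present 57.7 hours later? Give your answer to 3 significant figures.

1/t_eff = 1/t_phys + 1/t_biol = 1/16.2 + 1/79.2 = 0.074355 per hour.
t_eff = 16.2 × 79.2 / (16.2 + 79.2) ≈ 13.449 hours.
Remaining = 2290 × (1/2)^(57.7/13.449) = 2290 × (1/2)^4.2903 ≈ 117.04 cpm.

117 cpm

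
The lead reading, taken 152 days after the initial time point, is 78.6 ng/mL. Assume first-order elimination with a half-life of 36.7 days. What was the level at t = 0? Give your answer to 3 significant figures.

1390 ng/mL

Number of half-lives elapsed: n = 152/36.7 ≈ 4.1417.
A₀ = A × 2^n = 78.6 × 2^4.1417 = 78.6 × 17.651 ≈ 1387.4 ng/mL.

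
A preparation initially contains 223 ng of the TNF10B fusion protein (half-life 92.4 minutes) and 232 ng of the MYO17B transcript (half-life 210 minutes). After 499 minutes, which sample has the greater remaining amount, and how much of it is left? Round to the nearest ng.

MYO17B transcript, 45 ng

TNF10B fusion protein: 223 × (1/2)^5.4004 ≈ 5.2797 ng.
MYO17B transcript: 232 × (1/2)^2.3762 ≈ 44.687 ng.
MYO17B transcript has more remaining, at ≈ 44.687 ng.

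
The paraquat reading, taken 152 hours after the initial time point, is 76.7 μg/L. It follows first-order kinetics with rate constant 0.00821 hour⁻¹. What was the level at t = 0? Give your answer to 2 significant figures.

270 μg/L

t½ = ln 2 / k = 0.69315 / 0.00821 ≈ 84.427 hours.
Number of half-lives elapsed: n = 152/84.427 ≈ 1.8004.
A₀ = A × 2^n = 76.7 × 2^1.8004 = 76.7 × 3.4831 ≈ 267.15 μg/L.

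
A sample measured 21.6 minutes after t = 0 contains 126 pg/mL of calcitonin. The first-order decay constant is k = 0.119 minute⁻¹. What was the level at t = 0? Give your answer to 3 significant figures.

t½ = ln 2 / k = 0.69315 / 0.119 ≈ 5.8248 minutes.
Number of half-lives elapsed: n = 21.6/5.8248 ≈ 3.7083.
A₀ = A × 2^n = 126 × 2^3.7083 = 126 × 13.071 ≈ 1647 pg/mL.

1650 pg/mL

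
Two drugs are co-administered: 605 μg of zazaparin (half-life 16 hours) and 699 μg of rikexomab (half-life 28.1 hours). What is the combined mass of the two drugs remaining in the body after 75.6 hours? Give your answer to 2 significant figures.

zazaparin: 605 × (1/2)^(75.6/16) = 605 × (1/2)^4.725 ≈ 22.876 μg.
rikexomab: 699 × (1/2)^(75.6/28.1) = 699 × (1/2)^2.6904 ≈ 108.29 μg.
Total = 22.876 + 108.29 ≈ 131.17 μg.

130 μg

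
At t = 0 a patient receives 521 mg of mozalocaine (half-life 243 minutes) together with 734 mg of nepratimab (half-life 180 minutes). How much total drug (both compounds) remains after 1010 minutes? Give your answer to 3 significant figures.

mozalocaine: 521 × (1/2)^(1010/243) = 521 × (1/2)^4.1564 ≈ 29.218 mg.
nepratimab: 734 × (1/2)^(1010/180) = 734 × (1/2)^5.6111 ≈ 15.017 mg.
Total = 29.218 + 15.017 ≈ 44.235 mg.

44.2 mg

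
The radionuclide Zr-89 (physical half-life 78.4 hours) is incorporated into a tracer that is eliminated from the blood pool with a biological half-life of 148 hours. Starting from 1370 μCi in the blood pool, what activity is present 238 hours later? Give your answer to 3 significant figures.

54.8 μCi

1/t_eff = 1/t_phys + 1/t_biol = 1/78.4 + 1/148 = 0.019512 per hour.
t_eff = 78.4 × 148 / (78.4 + 148) ≈ 51.251 hours.
Remaining = 1370 × (1/2)^(238/51.251) = 1370 × (1/2)^4.6438 ≈ 54.801 μCi.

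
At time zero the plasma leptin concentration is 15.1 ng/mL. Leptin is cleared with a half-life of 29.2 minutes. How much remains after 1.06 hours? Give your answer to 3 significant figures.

3.34 ng/mL

Convert the elapsed time: 1.06 hours = 63.6 minutes.
Number of half-lives: n = 63.6/29.2 ≈ 2.1781.
Remaining = 15.1 × (1/2)^2.1781 = 15.1 × 0.22097 ≈ 3.3366 ng/mL.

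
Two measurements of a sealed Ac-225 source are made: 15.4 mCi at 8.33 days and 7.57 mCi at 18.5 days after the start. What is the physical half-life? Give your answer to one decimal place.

9.9 days

Over Δt = 18.5 − 8.33 = 10.17 days, the level fell by a factor of 15.4/7.57 ≈ 2.0343.
n = log₂(2.0343) ≈ 1.0246 half-lives, so t½ = 10.17/1.0246 ≈ 9.9262 days.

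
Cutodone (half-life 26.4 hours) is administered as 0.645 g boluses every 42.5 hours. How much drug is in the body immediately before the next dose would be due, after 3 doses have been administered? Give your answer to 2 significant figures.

The 3 doses were given 127.5, 85, 42.5 hours ago.
Total = 0.645·(1/2)^(127.5/26.4) + 0.645·(1/2)^(85/26.4) + 0.645·(1/2)^(42.5/26.4)
      = 0.022684 + 0.069236 + 0.21132 ≈ 0.30324 g.

0.30 g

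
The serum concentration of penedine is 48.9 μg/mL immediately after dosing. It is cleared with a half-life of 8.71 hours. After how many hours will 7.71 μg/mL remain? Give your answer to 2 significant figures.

Fraction remaining = 7.71/48.9 ≈ 0.15767.
n = log₂(48.9/7.71) = ln(6.3424)/ln 2 ≈ 2.665 half-lives.
t = n × t½ = 2.665 × 8.71 ≈ 23.212 hours.

23 hours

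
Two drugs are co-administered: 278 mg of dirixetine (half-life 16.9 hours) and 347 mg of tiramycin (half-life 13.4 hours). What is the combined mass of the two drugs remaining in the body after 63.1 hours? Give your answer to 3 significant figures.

34.2 mg

dirixetine: 278 × (1/2)^(63.1/16.9) = 278 × (1/2)^3.7337 ≈ 20.897 mg.
tiramycin: 347 × (1/2)^(63.1/13.4) = 347 × (1/2)^4.709 ≈ 13.268 mg.
Total = 20.897 + 13.268 ≈ 34.164 mg.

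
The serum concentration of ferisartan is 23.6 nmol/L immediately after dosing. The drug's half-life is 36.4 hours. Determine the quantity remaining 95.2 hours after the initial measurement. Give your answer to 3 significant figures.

Number of half-lives: n = 95.2/36.4 ≈ 2.6154.
Remaining = 23.6 × (1/2)^2.6154 = 23.6 × 0.16319 ≈ 3.8513 nmol/L.

3.85 nmol/L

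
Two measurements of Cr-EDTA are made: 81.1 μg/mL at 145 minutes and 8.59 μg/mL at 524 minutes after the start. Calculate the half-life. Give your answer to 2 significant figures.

120 minutes

Over Δt = 524 − 145 = 379 minutes, the level fell by a factor of 81.1/8.59 ≈ 9.4412.
n = log₂(9.4412) ≈ 3.239 half-lives, so t½ = 379/3.239 ≈ 117.01 minutes.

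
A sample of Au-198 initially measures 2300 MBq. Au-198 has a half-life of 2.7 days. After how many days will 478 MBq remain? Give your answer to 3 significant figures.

Fraction remaining = 478/2300 ≈ 0.20783.
n = log₂(2300/478) = ln(4.8117)/ln 2 ≈ 2.2666 half-lives.
t = n × t½ = 2.2666 × 2.7 ≈ 6.1197 days.

6.12 days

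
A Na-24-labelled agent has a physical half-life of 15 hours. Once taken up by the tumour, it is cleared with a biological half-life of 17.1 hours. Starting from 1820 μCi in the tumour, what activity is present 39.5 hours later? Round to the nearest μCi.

59 μCi

1/t_eff = 1/t_phys + 1/t_biol = 1/15 + 1/17.1 = 0.12515 per hour.
t_eff = 15 × 17.1 / (15 + 17.1) ≈ 7.9907 hours.
Remaining = 1820 × (1/2)^(39.5/7.9907) = 1820 × (1/2)^4.9433 ≈ 59.156 μCi.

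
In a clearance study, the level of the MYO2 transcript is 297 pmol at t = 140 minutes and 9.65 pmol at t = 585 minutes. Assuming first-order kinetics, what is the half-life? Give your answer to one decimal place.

90.0 minutes

Over Δt = 585 − 140 = 445 minutes, the level fell by a factor of 297/9.65 ≈ 30.777.
n = log₂(30.777) ≈ 4.9438 half-lives, so t½ = 445/4.9438 ≈ 90.012 minutes.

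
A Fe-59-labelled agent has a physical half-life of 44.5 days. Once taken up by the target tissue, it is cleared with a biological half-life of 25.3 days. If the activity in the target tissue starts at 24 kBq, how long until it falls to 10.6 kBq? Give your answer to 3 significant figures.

19.0 days

1/t_eff = 1/t_phys + 1/t_biol = 1/44.5 + 1/25.3 = 0.061998 per day.
t_eff = 44.5 × 25.3 / (44.5 + 25.3) ≈ 16.13 days.
n = log₂(24/10.6) ≈ 1.179; t = 1.179 × 16.13 ≈ 19.016 days.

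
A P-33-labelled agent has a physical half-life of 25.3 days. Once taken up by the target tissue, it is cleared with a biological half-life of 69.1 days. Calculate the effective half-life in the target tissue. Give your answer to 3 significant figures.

18.5 days

1/t_eff = 1/t_phys + 1/t_biol = 1/25.3 + 1/69.1 = 0.053997 per day.
t_eff = 25.3 × 69.1 / (25.3 + 69.1) ≈ 18.519 days.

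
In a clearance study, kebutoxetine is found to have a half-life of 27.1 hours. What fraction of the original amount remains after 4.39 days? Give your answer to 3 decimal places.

0.068

4.39 days = 105.36 hours.
n = 105.36/27.1 ≈ 3.8878 half-lives.
Fraction remaining = (1/2)^3.8878 ≈ 0.067554.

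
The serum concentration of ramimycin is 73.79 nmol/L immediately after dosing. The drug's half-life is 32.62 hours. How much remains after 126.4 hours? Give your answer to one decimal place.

Number of half-lives: n = 126.4/32.62 ≈ 3.8749.
Remaining = 73.79 × (1/2)^3.8749 = 73.79 × 0.06816 ≈ 5.0296 nmol/L.

5.0 nmol/L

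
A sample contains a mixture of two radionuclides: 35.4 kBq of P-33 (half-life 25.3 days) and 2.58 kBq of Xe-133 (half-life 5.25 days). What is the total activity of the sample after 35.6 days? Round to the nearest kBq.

13 kBq

P-33: 35.4 × (1/2)^(35.6/25.3) = 35.4 × (1/2)^1.4071 ≈ 13.348 kBq.
Xe-133: 2.58 × (1/2)^(35.6/5.25) = 2.58 × (1/2)^6.781 ≈ 0.023461 kBq.
Total = 13.348 + 0.023461 ≈ 13.372 kBq.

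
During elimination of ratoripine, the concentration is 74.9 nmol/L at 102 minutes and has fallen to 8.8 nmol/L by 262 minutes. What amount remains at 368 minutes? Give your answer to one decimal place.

Over Δt = 262 − 102 = 160 minutes, the level fell by a factor of 74.9/8.8 ≈ 8.5114.
n = log₂(8.5114) ≈ 3.0894 half-lives, so t½ = 160/3.0894 ≈ 51.79 minutes.
From t = 262 to t = 368: 8.8 × (1/2)^((368−262)/51.79) ≈ 2.1299 nmol/L.

2.1 nmol/L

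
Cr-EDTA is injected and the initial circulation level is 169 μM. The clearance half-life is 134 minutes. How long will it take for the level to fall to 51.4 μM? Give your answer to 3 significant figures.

230 minutes

Fraction remaining = 51.4/169 ≈ 0.30414.
n = log₂(169/51.4) = ln(3.2879)/ln 2 ≈ 1.7172 half-lives.
t = n × t½ = 1.7172 × 134 ≈ 230.1 minutes.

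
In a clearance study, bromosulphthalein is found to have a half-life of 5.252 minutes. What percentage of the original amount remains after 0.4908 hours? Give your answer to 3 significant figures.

2.05%

0.4908 hours = 29.448 minutes.
n = 29.448/5.252 ≈ 5.607 half-lives.
Fraction remaining = (1/2)^5.607 ≈ 0.020517, i.e. 2.0517%.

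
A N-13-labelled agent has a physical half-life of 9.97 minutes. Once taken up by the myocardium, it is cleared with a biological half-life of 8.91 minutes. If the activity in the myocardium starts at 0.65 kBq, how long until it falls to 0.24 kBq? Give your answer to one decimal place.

6.8 minutes

1/t_eff = 1/t_phys + 1/t_biol = 1/9.97 + 1/8.91 = 0.21253 per minute.
t_eff = 9.97 × 8.91 / (9.97 + 8.91) ≈ 4.7051 minutes.
n = log₂(0.65/0.24) ≈ 1.4374; t = 1.4374 × 4.7051 ≈ 6.7632 minutes.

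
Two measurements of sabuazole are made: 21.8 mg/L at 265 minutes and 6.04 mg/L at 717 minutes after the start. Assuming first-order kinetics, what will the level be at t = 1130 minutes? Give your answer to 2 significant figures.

1.9 mg/L

Over Δt = 717 − 265 = 452 minutes, the level fell by a factor of 21.8/6.04 ≈ 3.6093.
n = log₂(3.6093) ≈ 1.8517 half-lives, so t½ = 452/1.8517 ≈ 244.1 minutes.
From t = 717 to t = 1130: 6.04 × (1/2)^((1130−717)/244.1) ≈ 1.8694 mg/L.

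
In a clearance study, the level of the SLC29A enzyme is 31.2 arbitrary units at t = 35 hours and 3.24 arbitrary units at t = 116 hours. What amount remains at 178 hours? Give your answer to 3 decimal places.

Over Δt = 116 − 35 = 81 hours, the level fell by a factor of 31.2/3.24 ≈ 9.6296.
n = log₂(9.6296) ≈ 3.2675 half-lives, so t½ = 81/3.2675 ≈ 24.79 hours.
From t = 116 to t = 178: 3.24 × (1/2)^((178−116)/24.79) ≈ 0.57235 arbitrary units.

0.572 arbitrary units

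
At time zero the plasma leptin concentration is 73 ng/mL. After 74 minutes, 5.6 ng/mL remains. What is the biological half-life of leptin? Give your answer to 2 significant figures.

20 minutes

A/A₀ = 5.6/73 ≈ 0.076712.
n = log₂(13.036) ≈ 3.7044 half-lives elapsed in 74 minutes.
t½ = 74/3.7044 ≈ 19.976 minutes.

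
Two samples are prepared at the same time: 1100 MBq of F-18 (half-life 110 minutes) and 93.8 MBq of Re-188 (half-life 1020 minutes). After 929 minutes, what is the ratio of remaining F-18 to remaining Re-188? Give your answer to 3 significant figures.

0.0632

F-18: 1100 × (1/2)^(929/110) = 1100 × (1/2)^8.4455 ≈ 3.1554 MBq.
Re-188: 93.8 × (1/2)^(929/1020) = 93.8 × (1/2)^0.91078 ≈ 49.892 MBq.
Ratio ≈ 3.1554 / 49.892 ≈ 0.063245.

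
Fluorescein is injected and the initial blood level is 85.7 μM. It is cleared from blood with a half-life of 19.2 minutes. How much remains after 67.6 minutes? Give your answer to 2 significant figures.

Number of half-lives: n = 67.6/19.2 ≈ 3.5208.
Remaining = 85.7 × (1/2)^3.5208 = 85.7 × 0.087121 ≈ 7.4663 μM.

7.5 μM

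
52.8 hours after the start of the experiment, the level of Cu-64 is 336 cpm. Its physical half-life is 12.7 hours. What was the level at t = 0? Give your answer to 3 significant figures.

6000 cpm

Number of half-lives elapsed: n = 52.8/12.7 ≈ 4.1575.
A₀ = A × 2^n = 336 × 2^4.1575 = 336 × 17.845 ≈ 5996.1 cpm.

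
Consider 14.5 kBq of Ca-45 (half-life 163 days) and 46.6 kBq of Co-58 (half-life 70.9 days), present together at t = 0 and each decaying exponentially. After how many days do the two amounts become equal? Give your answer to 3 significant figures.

211 days

Set 14.5·(1/2)^(t/163) = 46.6·(1/2)^(t/70.9).
Taking log₂: log₂(14.5/46.6) = t·(1/163 − 1/70.9).
log₂(0.31116) = -1.6843; 1/163 − 1/70.9 = -0.0079694.
t = -1.6843 / -0.0079694 ≈ 211.34 days.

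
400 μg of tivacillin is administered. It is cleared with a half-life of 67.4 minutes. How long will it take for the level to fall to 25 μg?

25/400 = 1/16, so 4 half-lives have elapsed.
t = 4 × 67.4 = 269.6 minutes.

269.6 minutes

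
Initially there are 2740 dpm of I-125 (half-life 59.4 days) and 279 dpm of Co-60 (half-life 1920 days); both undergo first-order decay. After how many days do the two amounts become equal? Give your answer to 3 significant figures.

202 days

Set 2740·(1/2)^(t/59.4) = 279·(1/2)^(t/1920).
Taking log₂: log₂(2740/279) = t·(1/59.4 − 1/1920).
log₂(9.8208) = 3.2958; 1/59.4 − 1/1920 = 0.016314.
t = 3.2958 / 0.016314 ≈ 202.02 days.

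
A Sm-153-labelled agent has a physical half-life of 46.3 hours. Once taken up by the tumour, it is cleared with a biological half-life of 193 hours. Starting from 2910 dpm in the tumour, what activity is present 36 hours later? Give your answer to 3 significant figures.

1490 dpm

1/t_eff = 1/t_phys + 1/t_biol = 1/46.3 + 1/193 = 0.02678 per hour.
t_eff = 46.3 × 193 / (46.3 + 193) ≈ 37.342 hours.
Remaining = 2910 × (1/2)^(36/37.342) = 2910 × (1/2)^0.96407 ≈ 1491.7 dpm.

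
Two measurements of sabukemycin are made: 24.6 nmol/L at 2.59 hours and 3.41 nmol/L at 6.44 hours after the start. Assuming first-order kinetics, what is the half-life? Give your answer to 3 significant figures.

Over Δt = 6.44 − 2.59 = 3.85 hours, the level fell by a factor of 24.6/3.41 ≈ 7.2141.
n = log₂(7.2141) ≈ 2.8508 half-lives, so t½ = 3.85/2.8508 ≈ 1.3505 hours.

1.35 hours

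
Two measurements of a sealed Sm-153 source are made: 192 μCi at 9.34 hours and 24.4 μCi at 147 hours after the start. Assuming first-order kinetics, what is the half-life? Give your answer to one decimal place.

Over Δt = 147 − 9.34 = 137.66 hours, the level fell by a factor of 192/24.4 ≈ 7.8689.
n = log₂(7.8689) ≈ 2.9762 half-lives, so t½ = 137.66/2.9762 ≈ 46.254 hours.

46.3 hours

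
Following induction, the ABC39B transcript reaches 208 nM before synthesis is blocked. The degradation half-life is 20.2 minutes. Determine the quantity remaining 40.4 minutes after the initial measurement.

52 nM

Elapsed time is 2 half-lives (40.4/20.2).
Each half-life halves the amount: 208 × (1/2)^2 = 208/4 = 52 nM.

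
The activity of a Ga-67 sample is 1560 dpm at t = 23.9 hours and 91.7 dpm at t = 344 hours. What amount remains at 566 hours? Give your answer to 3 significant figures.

12.8 dpm

Over Δt = 344 − 23.9 = 320.1 hours, the level fell by a factor of 1560/91.7 ≈ 17.012.
n = log₂(17.012) ≈ 4.0885 half-lives, so t½ = 320.1/4.0885 ≈ 78.293 hours.
From t = 344 to t = 566: 91.7 × (1/2)^((566−344)/78.293) ≈ 12.847 dpm.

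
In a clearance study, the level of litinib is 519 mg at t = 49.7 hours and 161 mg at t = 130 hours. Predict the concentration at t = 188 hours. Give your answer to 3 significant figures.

Over Δt = 130 − 49.7 = 80.3 hours, the level fell by a factor of 519/161 ≈ 3.2236.
n = log₂(3.2236) ≈ 1.6887 half-lives, so t½ = 80.3/1.6887 ≈ 47.552 hours.
From t = 130 to t = 188: 161 × (1/2)^((188−130)/47.552) ≈ 69.128 mg.

69.1 mg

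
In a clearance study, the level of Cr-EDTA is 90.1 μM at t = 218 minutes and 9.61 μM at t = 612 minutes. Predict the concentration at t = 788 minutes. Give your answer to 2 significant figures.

Over Δt = 612 − 218 = 394 minutes, the level fell by a factor of 90.1/9.61 ≈ 9.3757.
n = log₂(9.3757) ≈ 3.2289 half-lives, so t½ = 394/3.2289 ≈ 122.02 minutes.
From t = 612 to t = 788: 9.61 × (1/2)^((788−612)/122.02) ≈ 3.5361 μM.

3.5 μM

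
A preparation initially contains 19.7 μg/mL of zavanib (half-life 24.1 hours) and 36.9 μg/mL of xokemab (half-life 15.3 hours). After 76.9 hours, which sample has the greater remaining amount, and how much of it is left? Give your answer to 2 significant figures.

zavanib: 19.7 × (1/2)^3.1909 ≈ 2.1573 μg/mL.
xokemab: 36.9 × (1/2)^5.0261 ≈ 1.1324 μg/mL.
Zavanib has more remaining, at ≈ 2.1573 μg/mL.

zavanib, 2.2 μg/mL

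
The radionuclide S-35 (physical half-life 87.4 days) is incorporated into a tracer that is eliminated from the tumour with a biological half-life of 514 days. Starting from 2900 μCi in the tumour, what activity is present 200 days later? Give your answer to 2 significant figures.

1/t_eff = 1/t_phys + 1/t_biol = 1/87.4 + 1/514 = 0.013387 per day.
t_eff = 87.4 × 514 / (87.4 + 514) ≈ 74.698 days.
Remaining = 2900 × (1/2)^(200/74.698) = 2900 × (1/2)^2.6774 ≈ 453.33 μCi.

450 μCi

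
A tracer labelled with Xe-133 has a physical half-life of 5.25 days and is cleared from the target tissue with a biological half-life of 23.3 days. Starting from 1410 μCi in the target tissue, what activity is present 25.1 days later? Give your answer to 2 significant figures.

1/t_eff = 1/t_phys + 1/t_biol = 1/5.25 + 1/23.3 = 0.23339 per day.
t_eff = 5.25 × 23.3 / (5.25 + 23.3) ≈ 4.2846 days.
Remaining = 1410 × (1/2)^(25.1/4.2846) = 1410 × (1/2)^5.8582 ≈ 24.307 μCi.

24 μCi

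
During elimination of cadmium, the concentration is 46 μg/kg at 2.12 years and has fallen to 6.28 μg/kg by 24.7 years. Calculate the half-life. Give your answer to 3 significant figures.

7.86 years

Over Δt = 24.7 − 2.12 = 22.58 years, the level fell by a factor of 46/6.28 ≈ 7.3248.
n = log₂(7.3248) ≈ 2.8728 half-lives, so t½ = 22.58/2.8728 ≈ 7.8599 years.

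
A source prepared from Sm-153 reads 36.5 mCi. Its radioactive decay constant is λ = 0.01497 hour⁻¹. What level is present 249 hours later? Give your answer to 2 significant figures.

0.88 mCi

t½ = ln 2 / λ = 0.69315 / 0.01497 ≈ 46.302 hours.
Number of half-lives: n = 249/46.302 ≈ 5.3777.
Remaining = 36.5 × (1/2)^5.3777 = 36.5 × 0.024052 ≈ 0.8779 mCi.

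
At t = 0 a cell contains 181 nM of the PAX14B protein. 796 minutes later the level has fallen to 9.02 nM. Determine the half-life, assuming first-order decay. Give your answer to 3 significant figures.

A/A₀ = 9.02/181 ≈ 0.049834.
n = log₂(20.067) ≈ 4.3267 half-lives elapsed in 796 minutes.
t½ = 796/4.3267 ≈ 183.97 minutes.

184 minutes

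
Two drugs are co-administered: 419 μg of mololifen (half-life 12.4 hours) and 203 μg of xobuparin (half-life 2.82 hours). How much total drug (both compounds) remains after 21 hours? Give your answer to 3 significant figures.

mololifen: 419 × (1/2)^(21/12.4) = 419 × (1/2)^1.6935 ≈ 129.54 μg.
xobuparin: 203 × (1/2)^(21/2.82) = 203 × (1/2)^7.4468 ≈ 1.1635 μg.
Total = 129.54 + 1.1635 ≈ 130.7 μg.

131 μg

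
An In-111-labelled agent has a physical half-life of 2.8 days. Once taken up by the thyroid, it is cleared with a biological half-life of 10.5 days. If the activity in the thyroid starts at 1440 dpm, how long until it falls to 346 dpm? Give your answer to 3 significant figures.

4.55 days

1/t_eff = 1/t_phys + 1/t_biol = 1/2.8 + 1/10.5 = 0.45238 per day.
t_eff = 2.8 × 10.5 / (2.8 + 10.5) ≈ 2.2105 days.
n = log₂(1440/346) ≈ 2.0572; t = 2.0572 × 2.2105 ≈ 4.5475 days.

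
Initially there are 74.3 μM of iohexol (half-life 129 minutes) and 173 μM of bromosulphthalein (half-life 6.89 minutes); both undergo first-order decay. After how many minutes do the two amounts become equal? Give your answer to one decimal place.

8.9 minutes

Set 74.3·(1/2)^(t/129) = 173·(1/2)^(t/6.89).
Taking log₂: log₂(74.3/173) = t·(1/129 − 1/6.89).
log₂(0.42948) = -1.2193; 1/129 − 1/6.89 = -0.13739.
t = -1.2193 / -0.13739 ≈ 8.8753 minutes.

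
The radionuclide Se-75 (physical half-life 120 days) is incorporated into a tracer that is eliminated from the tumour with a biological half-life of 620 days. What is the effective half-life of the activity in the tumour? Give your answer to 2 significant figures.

1/t_eff = 1/t_phys + 1/t_biol = 1/120 + 1/620 = 0.0099462 per day.
t_eff = 120 × 620 / (120 + 620) ≈ 100.54 days.

100 days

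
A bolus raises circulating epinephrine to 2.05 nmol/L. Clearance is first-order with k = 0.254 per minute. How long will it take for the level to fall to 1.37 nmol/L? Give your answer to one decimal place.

1.6 minutes

t½ = ln 2 / k = 0.69315 / 0.254 ≈ 2.7289 minutes.
Fraction remaining = 1.37/2.05 ≈ 0.66829.
n = log₂(2.05/1.37) = ln(1.4964)/ln 2 ≈ 0.58145 half-lives.
t = n × t½ = 0.58145 × 2.7289 ≈ 1.5867 minutes.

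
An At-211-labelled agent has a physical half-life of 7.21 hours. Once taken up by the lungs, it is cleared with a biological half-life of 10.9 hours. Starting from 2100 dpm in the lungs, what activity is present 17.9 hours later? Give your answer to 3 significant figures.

1/t_eff = 1/t_phys + 1/t_biol = 1/7.21 + 1/10.9 = 0.23044 per hour.
t_eff = 7.21 × 10.9 / (7.21 + 10.9) ≈ 4.3395 hours.
Remaining = 2100 × (1/2)^(17.9/4.3395) = 2100 × (1/2)^4.1249 ≈ 120.37 dpm.

120 dpm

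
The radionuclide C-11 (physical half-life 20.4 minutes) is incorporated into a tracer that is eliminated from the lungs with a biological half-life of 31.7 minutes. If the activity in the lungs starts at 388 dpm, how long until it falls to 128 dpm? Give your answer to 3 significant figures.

19.9 minutes

1/t_eff = 1/t_phys + 1/t_biol = 1/20.4 + 1/31.7 = 0.080565 per minute.
t_eff = 20.4 × 31.7 / (20.4 + 31.7) ≈ 12.412 minutes.
n = log₂(388/128) ≈ 1.5999; t = 1.5999 × 12.412 ≈ 19.859 minutes.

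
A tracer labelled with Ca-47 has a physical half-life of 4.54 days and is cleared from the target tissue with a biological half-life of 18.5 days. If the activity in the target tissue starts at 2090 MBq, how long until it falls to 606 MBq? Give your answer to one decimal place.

6.5 days

1/t_eff = 1/t_phys + 1/t_biol = 1/4.54 + 1/18.5 = 0.27432 per day.
t_eff = 4.54 × 18.5 / (4.54 + 18.5) ≈ 3.6454 days.
n = log₂(2090/606) ≈ 1.7861; t = 1.7861 × 3.6454 ≈ 6.5111 days.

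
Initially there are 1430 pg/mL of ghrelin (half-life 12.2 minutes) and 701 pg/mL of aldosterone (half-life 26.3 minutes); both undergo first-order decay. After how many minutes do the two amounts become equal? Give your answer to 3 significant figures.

Set 1430·(1/2)^(t/12.2) = 701·(1/2)^(t/26.3).
Taking log₂: log₂(1430/701) = t·(1/12.2 − 1/26.3).
log₂(2.0399) = 1.0285; 1/12.2 − 1/26.3 = 0.043944.
t = 1.0285 / 0.043944 ≈ 23.405 minutes.

23.4 minutes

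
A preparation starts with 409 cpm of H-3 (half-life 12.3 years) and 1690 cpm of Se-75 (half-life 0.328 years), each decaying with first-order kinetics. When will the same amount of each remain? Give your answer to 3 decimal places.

Set 409·(1/2)^(t/12.3) = 1690·(1/2)^(t/0.328).
Taking log₂: log₂(409/1690) = t·(1/12.3 − 1/0.328).
log₂(0.24201) = -2.0469; 1/12.3 − 1/0.328 = -2.9675.
t = -2.0469 / -2.9675 ≈ 0.68976 years.

0.690 years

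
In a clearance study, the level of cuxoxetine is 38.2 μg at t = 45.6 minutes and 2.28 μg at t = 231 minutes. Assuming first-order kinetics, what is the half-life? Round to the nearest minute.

46 minutes

Over Δt = 231 − 45.6 = 185.4 minutes, the level fell by a factor of 38.2/2.28 ≈ 16.754.
n = log₂(16.754) ≈ 4.0665 half-lives, so t½ = 185.4/4.0665 ≈ 45.592 minutes.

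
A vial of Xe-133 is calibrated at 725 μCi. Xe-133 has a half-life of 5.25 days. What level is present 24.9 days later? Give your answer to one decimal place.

27.1 μCi

Number of half-lives: n = 24.9/5.25 ≈ 4.7429.
Remaining = 725 × (1/2)^4.7429 = 725 × 0.037347 ≈ 27.077 μCi.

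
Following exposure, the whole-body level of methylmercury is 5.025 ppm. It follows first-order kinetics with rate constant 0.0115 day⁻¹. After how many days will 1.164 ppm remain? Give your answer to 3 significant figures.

t½ = ln 2 / k = 0.69315 / 0.0115 ≈ 60.274 days.
Fraction remaining = 1.164/5.025 ≈ 0.23164.
n = log₂(5.025/1.164) = ln(4.317)/ln 2 ≈ 2.11 half-lives.
t = n × t½ = 2.11 × 60.274 ≈ 127.18 days.

127 days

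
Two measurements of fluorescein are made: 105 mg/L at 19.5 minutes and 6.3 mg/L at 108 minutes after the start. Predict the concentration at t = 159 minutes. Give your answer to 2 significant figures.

Over Δt = 108 − 19.5 = 88.5 minutes, the level fell by a factor of 105/6.3 ≈ 16.667.
n = log₂(16.667) ≈ 4.0589 half-lives, so t½ = 88.5/4.0589 ≈ 21.804 minutes.
From t = 108 to t = 159: 6.3 × (1/2)^((159−108)/21.804) ≈ 1.2452 mg/L.

1.2 mg/L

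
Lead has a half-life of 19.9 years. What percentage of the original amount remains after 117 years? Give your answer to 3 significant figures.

n = 117/19.9 ≈ 5.8794 half-lives.
Fraction remaining = (1/2)^5.8794 ≈ 0.016987, i.e. 1.6987%.

1.70%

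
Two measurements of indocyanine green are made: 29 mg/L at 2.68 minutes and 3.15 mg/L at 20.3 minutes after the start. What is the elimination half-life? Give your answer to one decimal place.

5.5 minutes

Over Δt = 20.3 − 2.68 = 17.62 minutes, the level fell by a factor of 29/3.15 ≈ 9.2063.
n = log₂(9.2063) ≈ 3.2026 half-lives, so t½ = 17.62/3.2026 ≈ 5.5017 minutes.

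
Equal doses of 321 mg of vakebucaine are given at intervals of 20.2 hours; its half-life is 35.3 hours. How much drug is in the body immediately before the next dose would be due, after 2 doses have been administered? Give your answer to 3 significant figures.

361 mg

The 2 doses were given 40.4, 20.2 hours ago.
Total = 321·(1/2)^(40.4/35.3) + 321·(1/2)^(20.2/35.3)
      = 145.21 + 215.9 ≈ 361.1 mg.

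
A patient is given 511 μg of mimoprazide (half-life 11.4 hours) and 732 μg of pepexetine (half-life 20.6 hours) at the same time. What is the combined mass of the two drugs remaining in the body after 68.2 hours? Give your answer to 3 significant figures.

mimoprazide: 511 × (1/2)^(68.2/11.4) = 511 × (1/2)^5.9825 ≈ 8.0821 μg.
pepexetine: 732 × (1/2)^(68.2/20.6) = 732 × (1/2)^3.3107 ≈ 73.773 μg.
Total = 8.0821 + 73.773 ≈ 81.855 μg.

81.9 μg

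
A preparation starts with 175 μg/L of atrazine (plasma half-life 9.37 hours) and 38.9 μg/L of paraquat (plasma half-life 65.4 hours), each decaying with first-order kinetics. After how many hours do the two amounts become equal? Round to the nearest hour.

24 hours

Set 175·(1/2)^(t/9.37) = 38.9·(1/2)^(t/65.4).
Taking log₂: log₂(175/38.9) = t·(1/9.37 − 1/65.4).
log₂(4.4987) = 2.1695; 1/9.37 − 1/65.4 = 0.091433.
t = 2.1695 / 0.091433 ≈ 23.728 hours.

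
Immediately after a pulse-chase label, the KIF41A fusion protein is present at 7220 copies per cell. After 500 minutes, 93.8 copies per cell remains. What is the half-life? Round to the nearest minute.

A/A₀ = 93.8/7220 ≈ 0.012992.
n = log₂(76.972) ≈ 6.2663 half-lives elapsed in 500 minutes.
t½ = 500/6.2663 ≈ 79.792 minutes.

80 minutes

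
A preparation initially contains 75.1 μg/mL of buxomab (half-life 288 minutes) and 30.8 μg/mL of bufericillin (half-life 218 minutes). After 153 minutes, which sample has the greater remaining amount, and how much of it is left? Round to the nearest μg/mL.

buxomab, 52 μg/mL

buxomab: 75.1 × (1/2)^0.53125 ≈ 51.966 μg/mL.
bufericillin: 30.8 × (1/2)^0.70183 ≈ 18.936 μg/mL.
Buxomab has more remaining, at ≈ 51.966 μg/mL.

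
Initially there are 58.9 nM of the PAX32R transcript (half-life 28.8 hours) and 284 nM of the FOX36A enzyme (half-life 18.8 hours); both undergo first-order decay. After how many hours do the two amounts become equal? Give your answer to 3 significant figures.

123 hours

Set 58.9·(1/2)^(t/28.8) = 284·(1/2)^(t/18.8).
Taking log₂: log₂(58.9/284) = t·(1/28.8 − 1/18.8).
log₂(0.20739) = -2.2696; 1/28.8 − 1/18.8 = -0.018469.
t = -2.2696 / -0.018469 ≈ 122.88 hours.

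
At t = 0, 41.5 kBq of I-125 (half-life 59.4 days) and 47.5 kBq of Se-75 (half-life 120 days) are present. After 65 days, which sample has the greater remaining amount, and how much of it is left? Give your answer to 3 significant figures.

Se-75, 32.6 kBq

I-125: 41.5 × (1/2)^1.0943 ≈ 19.437 kBq.
Se-75: 47.5 × (1/2)^0.54167 ≈ 32.631 kBq.
Se-75 has more remaining, at ≈ 32.631 kBq.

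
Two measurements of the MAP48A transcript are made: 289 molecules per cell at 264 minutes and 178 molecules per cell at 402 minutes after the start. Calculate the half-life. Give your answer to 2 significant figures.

200 minutes

Over Δt = 402 − 264 = 138 minutes, the level fell by a factor of 289/178 ≈ 1.6236.
n = log₂(1.6236) ≈ 0.69919 half-lives, so t½ = 138/0.69919 ≈ 197.37 minutes.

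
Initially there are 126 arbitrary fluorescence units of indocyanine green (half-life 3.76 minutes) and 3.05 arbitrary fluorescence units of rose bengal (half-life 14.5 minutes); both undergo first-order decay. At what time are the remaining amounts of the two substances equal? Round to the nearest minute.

27 minutes

Set 126·(1/2)^(t/3.76) = 3.05·(1/2)^(t/14.5).
Taking log₂: log₂(126/3.05) = t·(1/3.76 − 1/14.5).
log₂(41.311) = 5.3685; 1/3.76 − 1/14.5 = 0.19699.
t = 5.3685 / 0.19699 ≈ 27.252 minutes.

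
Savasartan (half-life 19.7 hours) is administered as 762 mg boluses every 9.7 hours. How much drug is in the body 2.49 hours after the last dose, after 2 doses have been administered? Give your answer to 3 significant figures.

1190 mg

The 2 doses were given 12.19, 2.49 hours ago.
Total = 762·(1/2)^(12.19/19.7) + 762·(1/2)^(2.49/19.7)
      = 496.23 + 698.08 ≈ 1194.3 mg.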